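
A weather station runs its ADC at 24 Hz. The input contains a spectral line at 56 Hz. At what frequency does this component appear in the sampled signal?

56 Hz mod fs = 8 Hz.
8 Hz ≤ fs/2 = 12 Hz, appears at 8 Hz.

8 Hz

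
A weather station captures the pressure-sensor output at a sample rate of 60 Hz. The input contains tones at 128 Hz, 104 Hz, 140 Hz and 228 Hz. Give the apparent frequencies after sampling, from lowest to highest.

8 Hz, 12 Hz, 16 Hz, 20 Hz

fs/2 = 30 Hz.
128 Hz mod fs = 8 Hz.
8 Hz ≤ fs/2 = 30 Hz, appears at 8 Hz.
104 Hz mod fs = 44 Hz.
44 Hz > fs/2 = 30 Hz, folds to fs − 44 Hz = 16 Hz.
140 Hz mod fs = 20 Hz.
20 Hz ≤ fs/2 = 30 Hz, appears at 20 Hz.
228 Hz mod fs = 48 Hz.
48 Hz > fs/2 = 30 Hz, folds to fs − 48 Hz = 12 Hz.
Distinct values: {8 Hz, 12 Hz, 16 Hz, 20 Hz}.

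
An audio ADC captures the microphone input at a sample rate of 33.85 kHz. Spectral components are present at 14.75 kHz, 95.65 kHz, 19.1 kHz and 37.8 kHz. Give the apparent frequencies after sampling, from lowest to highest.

fs/2 = 16.925 kHz.
14.75 kHz ≤ fs/2 = 16.925 kHz, passes unchanged.
95.65 kHz mod fs = 27.95 kHz.
27.95 kHz > fs/2 = 16.925 kHz, folds to fs − 27.95 kHz = 5.9 kHz.
19.1 kHz > fs/2 = 16.925 kHz, folds to fs − 19.1 kHz = 14.75 kHz.
37.8 kHz mod fs = 3.95 kHz.
3.95 kHz ≤ fs/2 = 16.925 kHz, appears at 3.95 kHz.
Distinct values: {3.95 kHz, 5.9 kHz, 14.75 kHz}.

3.95 kHz, 5.9 kHz, 14.75 kHz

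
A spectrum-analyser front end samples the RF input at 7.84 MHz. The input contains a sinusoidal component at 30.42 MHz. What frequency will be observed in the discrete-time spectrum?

0.94 MHz

30.42 MHz mod fs = 6.9 MHz.
6.9 MHz > fs/2 = 3.92 MHz, folds to fs − 6.9 MHz = 0.94 MHz.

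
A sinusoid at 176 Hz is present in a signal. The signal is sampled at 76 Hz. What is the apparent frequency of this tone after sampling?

24 Hz

176 Hz mod fs = 24 Hz.
24 Hz ≤ fs/2 = 38 Hz, appears at 24 Hz.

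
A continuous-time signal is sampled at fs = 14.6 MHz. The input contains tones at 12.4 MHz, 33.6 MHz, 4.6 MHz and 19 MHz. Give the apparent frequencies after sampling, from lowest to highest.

fs/2 = 7.3 MHz.
12.4 MHz > fs/2 = 7.3 MHz, folds to fs − 12.4 MHz = 2.2 MHz.
33.6 MHz mod fs = 4.4 MHz.
4.4 MHz ≤ fs/2 = 7.3 MHz, appears at 4.4 MHz.
4.6 MHz ≤ fs/2 = 7.3 MHz, passes unchanged.
19 MHz mod fs = 4.4 MHz.
4.4 MHz ≤ fs/2 = 7.3 MHz, appears at 4.4 MHz.
Distinct values: {2.2 MHz, 4.4 MHz, 4.6 MHz}.

2.2 MHz, 4.4 MHz, 4.6 MHz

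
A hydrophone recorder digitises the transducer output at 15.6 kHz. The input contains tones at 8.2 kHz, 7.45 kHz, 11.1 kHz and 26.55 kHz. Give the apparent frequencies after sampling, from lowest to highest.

fs/2 = 7.8 kHz.
8.2 kHz > fs/2 = 7.8 kHz, folds to fs − 8.2 kHz = 7.4 kHz.
7.45 kHz ≤ fs/2 = 7.8 kHz, passes unchanged.
11.1 kHz > fs/2 = 7.8 kHz, folds to fs − 11.1 kHz = 4.5 kHz.
26.55 kHz mod fs = 10.95 kHz.
10.95 kHz > fs/2 = 7.8 kHz, folds to fs − 10.95 kHz = 4.65 kHz.
Distinct values: {4.5 kHz, 4.65 kHz, 7.4 kHz, 7.45 kHz}.

4.5 kHz, 4.65 kHz, 7.4 kHz, 7.45 kHz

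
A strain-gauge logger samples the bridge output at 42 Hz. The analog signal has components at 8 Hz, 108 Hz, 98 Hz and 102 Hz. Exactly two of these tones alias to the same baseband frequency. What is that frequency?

fs/2 = 21 Hz.
8 Hz ≤ fs/2 = 21 Hz, passes unchanged.
108 Hz mod fs = 24 Hz.
24 Hz > fs/2 = 21 Hz, folds to fs − 24 Hz = 18 Hz.
98 Hz mod fs = 14 Hz.
14 Hz ≤ fs/2 = 21 Hz, appears at 14 Hz.
102 Hz mod fs = 18 Hz.
18 Hz ≤ fs/2 = 21 Hz, appears at 18 Hz.
102 Hz and 108 Hz both map to 18 Hz.

18 Hz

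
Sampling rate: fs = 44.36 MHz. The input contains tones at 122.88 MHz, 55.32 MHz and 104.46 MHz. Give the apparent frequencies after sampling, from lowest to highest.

fs/2 = 22.18 MHz.
122.88 MHz mod fs = 34.16 MHz.
34.16 MHz > fs/2 = 22.18 MHz, folds to fs − 34.16 MHz = 10.2 MHz.
55.32 MHz mod fs = 10.96 MHz.
10.96 MHz ≤ fs/2 = 22.18 MHz, appears at 10.96 MHz.
104.46 MHz mod fs = 15.74 MHz.
15.74 MHz ≤ fs/2 = 22.18 MHz, appears at 15.74 MHz.
Distinct values: {10.2 MHz, 10.96 MHz, 15.74 MHz}.

10.2 MHz, 10.96 MHz, 15.74 MHz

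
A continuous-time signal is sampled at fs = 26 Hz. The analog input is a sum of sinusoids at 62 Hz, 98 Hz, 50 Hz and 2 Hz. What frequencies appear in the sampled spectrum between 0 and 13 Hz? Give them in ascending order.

2 Hz, 6 Hz, 10 Hz

fs/2 = 13 Hz.
62 Hz mod fs = 10 Hz.
10 Hz ≤ fs/2 = 13 Hz, appears at 10 Hz.
98 Hz mod fs = 20 Hz.
20 Hz > fs/2 = 13 Hz, folds to fs − 20 Hz = 6 Hz.
50 Hz mod fs = 24 Hz.
24 Hz > fs/2 = 13 Hz, folds to fs − 24 Hz = 2 Hz.
2 Hz ≤ fs/2 = 13 Hz, passes unchanged.
Distinct values: {2 Hz, 6 Hz, 10 Hz}.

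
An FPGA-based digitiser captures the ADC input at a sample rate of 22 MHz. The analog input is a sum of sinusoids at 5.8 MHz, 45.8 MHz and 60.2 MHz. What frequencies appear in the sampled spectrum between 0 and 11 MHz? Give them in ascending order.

fs/2 = 11 MHz.
5.8 MHz ≤ fs/2 = 11 MHz, passes unchanged.
45.8 MHz mod fs = 1.8 MHz.
1.8 MHz ≤ fs/2 = 11 MHz, appears at 1.8 MHz.
60.2 MHz mod fs = 16.2 MHz.
16.2 MHz > fs/2 = 11 MHz, folds to fs − 16.2 MHz = 5.8 MHz.
Distinct values: {1.8 MHz, 5.8 MHz}.

1.8 MHz, 5.8 MHz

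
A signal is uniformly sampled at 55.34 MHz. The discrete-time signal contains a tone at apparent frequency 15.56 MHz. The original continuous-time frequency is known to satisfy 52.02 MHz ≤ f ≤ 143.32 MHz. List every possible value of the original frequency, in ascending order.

70.9 MHz, 95.12 MHz, 126.24 MHz

Frequencies that alias to 15.56 MHz are k·fs ± 15.56 MHz for integer k ≥ 0.
k=0: 15.56 MHz.
k=1: 39.78 MHz, 70.9 MHz.
k=2: 95.12 MHz, 126.24 MHz.
k=3: 150.46 MHz, 181.58 MHz.
Within [52.02 MHz, 143.32 MHz]: 70.9 MHz, 95.12 MHz, 126.24 MHz.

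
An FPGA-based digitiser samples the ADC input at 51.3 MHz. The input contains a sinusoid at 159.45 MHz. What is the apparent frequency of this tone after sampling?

5.55 MHz

159.45 MHz mod fs = 5.55 MHz.
5.55 MHz ≤ fs/2 = 25.65 MHz, appears at 5.55 MHz.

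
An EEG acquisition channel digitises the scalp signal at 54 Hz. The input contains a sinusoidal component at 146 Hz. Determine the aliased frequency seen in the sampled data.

16 Hz

146 Hz mod fs = 38 Hz.
38 Hz > fs/2 = 27 Hz, folds to fs − 38 Hz = 16 Hz.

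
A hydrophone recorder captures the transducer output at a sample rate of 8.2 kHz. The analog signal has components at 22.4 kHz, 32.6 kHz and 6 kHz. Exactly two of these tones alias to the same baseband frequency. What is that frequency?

fs/2 = 4.1 kHz.
22.4 kHz mod fs = 6 kHz.
6 kHz > fs/2 = 4.1 kHz, folds to fs − 6 kHz = 2.2 kHz.
32.6 kHz mod fs = 8 kHz.
8 kHz > fs/2 = 4.1 kHz, folds to fs − 8 kHz = 0.2 kHz.
6 kHz > fs/2 = 4.1 kHz, folds to fs − 6 kHz = 2.2 kHz.
6 kHz and 22.4 kHz both map to 2.2 kHz.

2.2 kHz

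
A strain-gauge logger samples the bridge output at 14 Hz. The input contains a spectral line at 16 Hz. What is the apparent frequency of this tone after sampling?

16 Hz mod fs = 2 Hz.
2 Hz ≤ fs/2 = 7 Hz, appears at 2 Hz.

2 Hz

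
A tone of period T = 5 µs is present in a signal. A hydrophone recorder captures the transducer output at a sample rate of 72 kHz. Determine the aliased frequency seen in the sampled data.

T = 5 µs → f = 1/T = 200 kHz.
200 kHz mod fs = 56 kHz.
56 kHz > fs/2 = 36 kHz, folds to fs − 56 kHz = 16 kHz.

16 kHz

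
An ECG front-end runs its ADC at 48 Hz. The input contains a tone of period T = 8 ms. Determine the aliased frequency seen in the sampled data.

T = 8 ms → f = 1/T = 125 Hz.
125 Hz mod fs = 29 Hz.
29 Hz > fs/2 = 24 Hz, folds to fs − 29 Hz = 19 Hz.

19 Hz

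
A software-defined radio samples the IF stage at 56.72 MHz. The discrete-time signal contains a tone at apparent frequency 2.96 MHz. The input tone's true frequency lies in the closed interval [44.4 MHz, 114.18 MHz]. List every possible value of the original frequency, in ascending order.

53.76 MHz, 59.68 MHz, 110.48 MHz

Frequencies that alias to 2.96 MHz are k·fs ± 2.96 MHz for integer k ≥ 0.
k=0: 2.96 MHz.
k=1: 53.76 MHz, 59.68 MHz.
k=2: 110.48 MHz, 116.4 MHz.
k=3: 167.2 MHz, 173.12 MHz.
Within [44.4 MHz, 114.18 MHz]: 53.76 MHz, 59.68 MHz, 110.48 MHz.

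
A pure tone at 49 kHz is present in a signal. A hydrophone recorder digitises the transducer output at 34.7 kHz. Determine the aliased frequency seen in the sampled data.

14.3 kHz

49 kHz mod fs = 14.3 kHz.
14.3 kHz ≤ fs/2 = 17.35 kHz, appears at 14.3 kHz.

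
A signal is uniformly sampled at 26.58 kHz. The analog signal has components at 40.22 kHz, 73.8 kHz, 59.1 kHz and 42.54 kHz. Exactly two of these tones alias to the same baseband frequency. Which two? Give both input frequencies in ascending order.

fs/2 = 13.29 kHz.
40.22 kHz mod fs = 13.64 kHz.
13.64 kHz > fs/2 = 13.29 kHz, folds to fs − 13.64 kHz = 12.94 kHz.
73.8 kHz mod fs = 20.64 kHz.
20.64 kHz > fs/2 = 13.29 kHz, folds to fs − 20.64 kHz = 5.94 kHz.
59.1 kHz mod fs = 5.94 kHz.
5.94 kHz ≤ fs/2 = 13.29 kHz, appears at 5.94 kHz.
42.54 kHz mod fs = 15.96 kHz.
15.96 kHz > fs/2 = 13.29 kHz, folds to fs − 15.96 kHz = 10.62 kHz.
59.1 kHz and 73.8 kHz both map to 5.94 kHz.

59.1 kHz, 73.8 kHz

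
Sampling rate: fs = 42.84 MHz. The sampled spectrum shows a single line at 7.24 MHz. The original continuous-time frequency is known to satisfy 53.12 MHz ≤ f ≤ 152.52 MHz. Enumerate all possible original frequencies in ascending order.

Frequencies that alias to 7.24 MHz are k·fs ± 7.24 MHz for integer k ≥ 0.
k=0: 7.24 MHz.
k=1: 35.6 MHz, 50.08 MHz.
k=2: 78.44 MHz, 92.92 MHz.
k=3: 121.28 MHz, 135.76 MHz.
k=4: 164.12 MHz, 178.6 MHz.
Within [53.12 MHz, 152.52 MHz]: 78.44 MHz, 92.92 MHz, 121.28 MHz, 135.76 MHz.

78.44 MHz, 92.92 MHz, 121.28 MHz, 135.76 MHz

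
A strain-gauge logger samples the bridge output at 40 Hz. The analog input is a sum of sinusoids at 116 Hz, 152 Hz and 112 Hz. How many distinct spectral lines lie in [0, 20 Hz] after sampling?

2

fs/2 = 20 Hz.
116 Hz mod fs = 36 Hz.
36 Hz > fs/2 = 20 Hz, folds to fs − 36 Hz = 4 Hz.
152 Hz mod fs = 32 Hz.
32 Hz > fs/2 = 20 Hz, folds to fs − 32 Hz = 8 Hz.
112 Hz mod fs = 32 Hz.
32 Hz > fs/2 = 20 Hz, folds to fs − 32 Hz = 8 Hz.
Distinct values: {4 Hz, 8 Hz} → 2.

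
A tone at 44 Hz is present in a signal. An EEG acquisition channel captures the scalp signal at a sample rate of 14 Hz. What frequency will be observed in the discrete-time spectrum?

44 Hz mod fs = 2 Hz.
2 Hz ≤ fs/2 = 7 Hz, appears at 2 Hz.

2 Hz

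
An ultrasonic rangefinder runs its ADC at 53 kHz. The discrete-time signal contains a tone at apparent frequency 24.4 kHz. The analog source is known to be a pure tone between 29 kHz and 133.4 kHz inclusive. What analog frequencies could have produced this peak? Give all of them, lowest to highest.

Frequencies that alias to 24.4 kHz are k·fs ± 24.4 kHz for integer k ≥ 0.
k=0: 24.4 kHz.
k=1: 28.6 kHz, 77.4 kHz.
k=2: 81.6 kHz, 130.4 kHz.
k=3: 134.6 kHz, 183.4 kHz.
Within [29 kHz, 133.4 kHz]: 77.4 kHz, 81.6 kHz, 130.4 kHz.

77.4 kHz, 81.6 kHz, 130.4 kHz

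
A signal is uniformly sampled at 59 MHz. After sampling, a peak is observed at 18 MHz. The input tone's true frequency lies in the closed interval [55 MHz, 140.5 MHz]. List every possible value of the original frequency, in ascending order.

Frequencies that alias to 18 MHz are k·fs ± 18 MHz for integer k ≥ 0.
k=0: 18 MHz.
k=1: 41 MHz, 77 MHz.
k=2: 100 MHz, 136 MHz.
k=3: 159 MHz, 195 MHz.
Within [55 MHz, 140.5 MHz]: 77 MHz, 100 MHz, 136 MHz.

77 MHz, 100 MHz, 136 MHz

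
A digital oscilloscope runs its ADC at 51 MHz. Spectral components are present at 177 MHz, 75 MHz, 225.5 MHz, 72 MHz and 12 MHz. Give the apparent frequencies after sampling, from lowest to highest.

fs/2 = 25.5 MHz.
177 MHz mod fs = 24 MHz.
24 MHz ≤ fs/2 = 25.5 MHz, appears at 24 MHz.
75 MHz mod fs = 24 MHz.
24 MHz ≤ fs/2 = 25.5 MHz, appears at 24 MHz.
225.5 MHz mod fs = 21.5 MHz.
21.5 MHz ≤ fs/2 = 25.5 MHz, appears at 21.5 MHz.
72 MHz mod fs = 21 MHz.
21 MHz ≤ fs/2 = 25.5 MHz, appears at 21 MHz.
12 MHz ≤ fs/2 = 25.5 MHz, passes unchanged.
Distinct values: {12 MHz, 21 MHz, 21.5 MHz, 24 MHz}.

12 MHz, 21 MHz, 21.5 MHz, 24 MHz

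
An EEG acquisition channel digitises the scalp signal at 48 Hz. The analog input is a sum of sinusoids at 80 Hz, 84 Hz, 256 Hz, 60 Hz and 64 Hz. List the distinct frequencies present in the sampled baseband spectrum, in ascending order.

fs/2 = 24 Hz.
80 Hz mod fs = 32 Hz.
32 Hz > fs/2 = 24 Hz, folds to fs − 32 Hz = 16 Hz.
84 Hz mod fs = 36 Hz.
36 Hz > fs/2 = 24 Hz, folds to fs − 36 Hz = 12 Hz.
256 Hz mod fs = 16 Hz.
16 Hz ≤ fs/2 = 24 Hz, appears at 16 Hz.
60 Hz mod fs = 12 Hz.
12 Hz ≤ fs/2 = 24 Hz, appears at 12 Hz.
64 Hz mod fs = 16 Hz.
16 Hz ≤ fs/2 = 24 Hz, appears at 16 Hz.
Distinct values: {12 Hz, 16 Hz}.

12 Hz, 16 Hz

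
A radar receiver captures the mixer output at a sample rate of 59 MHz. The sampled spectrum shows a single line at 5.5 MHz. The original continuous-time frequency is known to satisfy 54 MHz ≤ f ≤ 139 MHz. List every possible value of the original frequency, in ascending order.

64.5 MHz, 112.5 MHz, 123.5 MHz

Frequencies that alias to 5.5 MHz are k·fs ± 5.5 MHz for integer k ≥ 0.
k=0: 5.5 MHz.
k=1: 53.5 MHz, 64.5 MHz.
k=2: 112.5 MHz, 123.5 MHz.
k=3: 171.5 MHz, 182.5 MHz.
Within [54 MHz, 139 MHz]: 64.5 MHz, 112.5 MHz, 123.5 MHz.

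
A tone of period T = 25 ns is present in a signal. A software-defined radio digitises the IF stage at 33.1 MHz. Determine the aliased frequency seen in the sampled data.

T = 25 ns → f = 1/T = 40 MHz.
40 MHz mod fs = 6.9 MHz.
6.9 MHz ≤ fs/2 = 16.55 MHz, appears at 6.9 MHz.

6.9 MHz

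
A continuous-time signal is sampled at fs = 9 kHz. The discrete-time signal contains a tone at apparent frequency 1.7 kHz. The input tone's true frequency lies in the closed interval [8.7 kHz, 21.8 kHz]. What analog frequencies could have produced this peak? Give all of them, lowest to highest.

Frequencies that alias to 1.7 kHz are k·fs ± 1.7 kHz for integer k ≥ 0.
k=0: 1.7 kHz.
k=1: 7.3 kHz, 10.7 kHz.
k=2: 16.3 kHz, 19.7 kHz.
k=3: 25.3 kHz, 28.7 kHz.
Within [8.7 kHz, 21.8 kHz]: 10.7 kHz, 16.3 kHz, 19.7 kHz.

10.7 kHz, 16.3 kHz, 19.7 kHz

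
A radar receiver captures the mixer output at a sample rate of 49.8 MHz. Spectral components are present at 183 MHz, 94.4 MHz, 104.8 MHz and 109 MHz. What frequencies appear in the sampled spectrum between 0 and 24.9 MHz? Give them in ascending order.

5.2 MHz, 9.4 MHz, 16.2 MHz

fs/2 = 24.9 MHz.
183 MHz mod fs = 33.6 MHz.
33.6 MHz > fs/2 = 24.9 MHz, folds to fs − 33.6 MHz = 16.2 MHz.
94.4 MHz mod fs = 44.6 MHz.
44.6 MHz > fs/2 = 24.9 MHz, folds to fs − 44.6 MHz = 5.2 MHz.
104.8 MHz mod fs = 5.2 MHz.
5.2 MHz ≤ fs/2 = 24.9 MHz, appears at 5.2 MHz.
109 MHz mod fs = 9.4 MHz.
9.4 MHz ≤ fs/2 = 24.9 MHz, appears at 9.4 MHz.
Distinct values: {5.2 MHz, 9.4 MHz, 16.2 MHz}.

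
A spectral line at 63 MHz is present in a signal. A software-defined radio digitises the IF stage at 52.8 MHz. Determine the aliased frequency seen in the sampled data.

10.2 MHz

63 MHz mod fs = 10.2 MHz.
10.2 MHz ≤ fs/2 = 26.4 MHz, appears at 10.2 MHz.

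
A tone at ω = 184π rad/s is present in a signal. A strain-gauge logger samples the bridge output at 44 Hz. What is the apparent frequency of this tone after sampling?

ω = 184π rad/s → f = ω/(2π) = 92 Hz.
92 Hz mod fs = 4 Hz.
4 Hz ≤ fs/2 = 22 Hz, appears at 4 Hz.

4 Hz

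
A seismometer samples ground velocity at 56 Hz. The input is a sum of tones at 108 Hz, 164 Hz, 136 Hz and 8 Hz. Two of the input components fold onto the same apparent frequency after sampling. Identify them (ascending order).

108 Hz, 164 Hz

fs/2 = 28 Hz.
108 Hz mod fs = 52 Hz.
52 Hz > fs/2 = 28 Hz, folds to fs − 52 Hz = 4 Hz.
164 Hz mod fs = 52 Hz.
52 Hz > fs/2 = 28 Hz, folds to fs − 52 Hz = 4 Hz.
136 Hz mod fs = 24 Hz.
24 Hz ≤ fs/2 = 28 Hz, appears at 24 Hz.
8 Hz ≤ fs/2 = 28 Hz, passes unchanged.
108 Hz and 164 Hz both map to 4 Hz.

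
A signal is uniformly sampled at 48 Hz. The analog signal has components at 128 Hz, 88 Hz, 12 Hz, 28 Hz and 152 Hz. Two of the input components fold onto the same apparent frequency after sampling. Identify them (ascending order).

88 Hz, 152 Hz

fs/2 = 24 Hz.
128 Hz mod fs = 32 Hz.
32 Hz > fs/2 = 24 Hz, folds to fs − 32 Hz = 16 Hz.
88 Hz mod fs = 40 Hz.
40 Hz > fs/2 = 24 Hz, folds to fs − 40 Hz = 8 Hz.
12 Hz ≤ fs/2 = 24 Hz, passes unchanged.
28 Hz > fs/2 = 24 Hz, folds to fs − 28 Hz = 20 Hz.
152 Hz mod fs = 8 Hz.
8 Hz ≤ fs/2 = 24 Hz, appears at 8 Hz.
88 Hz and 152 Hz both map to 8 Hz.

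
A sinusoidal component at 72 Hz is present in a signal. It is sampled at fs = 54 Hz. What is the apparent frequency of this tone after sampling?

18 Hz

72 Hz mod fs = 18 Hz.
18 Hz ≤ fs/2 = 27 Hz, appears at 18 Hz.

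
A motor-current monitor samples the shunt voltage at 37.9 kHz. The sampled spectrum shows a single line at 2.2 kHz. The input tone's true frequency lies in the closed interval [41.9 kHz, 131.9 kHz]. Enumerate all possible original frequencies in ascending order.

Frequencies that alias to 2.2 kHz are k·fs ± 2.2 kHz for integer k ≥ 0.
k=0: 2.2 kHz.
k=1: 35.7 kHz, 40.1 kHz.
k=2: 73.6 kHz, 78 kHz.
k=3: 111.5 kHz, 115.9 kHz.
k=4: 149.4 kHz, 153.8 kHz.
Within [41.9 kHz, 131.9 kHz]: 73.6 kHz, 78 kHz, 111.5 kHz, 115.9 kHz.

73.6 kHz, 78 kHz, 111.5 kHz, 115.9 kHz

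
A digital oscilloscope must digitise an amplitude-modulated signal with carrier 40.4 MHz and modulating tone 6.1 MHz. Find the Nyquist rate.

AM sidebands sit at fc ± fm = 34.3 MHz and 46.5 MHz.
Highest-frequency component: 46.5 MHz.
Nyquist rate = 2 × 46.5 MHz = 93 MHz.

93 MHz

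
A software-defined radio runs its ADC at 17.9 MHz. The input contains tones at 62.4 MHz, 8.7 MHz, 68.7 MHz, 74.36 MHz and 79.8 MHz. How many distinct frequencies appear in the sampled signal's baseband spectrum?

fs/2 = 8.95 MHz.
62.4 MHz mod fs = 8.7 MHz.
8.7 MHz ≤ fs/2 = 8.95 MHz, appears at 8.7 MHz.
8.7 MHz ≤ fs/2 = 8.95 MHz, passes unchanged.
68.7 MHz mod fs = 15 MHz.
15 MHz > fs/2 = 8.95 MHz, folds to fs − 15 MHz = 2.9 MHz.
74.36 MHz mod fs = 2.76 MHz.
2.76 MHz ≤ fs/2 = 8.95 MHz, appears at 2.76 MHz.
79.8 MHz mod fs = 8.2 MHz.
8.2 MHz ≤ fs/2 = 8.95 MHz, appears at 8.2 MHz.
Distinct values: {2.76 MHz, 2.9 MHz, 8.2 MHz, 8.7 MHz} → 4.

4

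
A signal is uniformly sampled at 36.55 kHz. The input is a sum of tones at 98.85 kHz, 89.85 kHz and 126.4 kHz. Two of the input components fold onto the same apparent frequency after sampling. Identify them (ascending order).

89.85 kHz, 126.4 kHz

fs/2 = 18.275 kHz.
98.85 kHz mod fs = 25.75 kHz.
25.75 kHz > fs/2 = 18.275 kHz, folds to fs − 25.75 kHz = 10.8 kHz.
89.85 kHz mod fs = 16.75 kHz.
16.75 kHz ≤ fs/2 = 18.275 kHz, appears at 16.75 kHz.
126.4 kHz mod fs = 16.75 kHz.
16.75 kHz ≤ fs/2 = 18.275 kHz, appears at 16.75 kHz.
89.85 kHz and 126.4 kHz both map to 16.75 kHz.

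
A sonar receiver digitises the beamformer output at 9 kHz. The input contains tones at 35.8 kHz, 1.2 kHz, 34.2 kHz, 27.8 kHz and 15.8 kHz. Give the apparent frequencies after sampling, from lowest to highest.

0.2 kHz, 0.8 kHz, 1.2 kHz, 1.8 kHz, 2.2 kHz

fs/2 = 4.5 kHz.
35.8 kHz mod fs = 8.8 kHz.
8.8 kHz > fs/2 = 4.5 kHz, folds to fs − 8.8 kHz = 0.2 kHz.
1.2 kHz ≤ fs/2 = 4.5 kHz, passes unchanged.
34.2 kHz mod fs = 7.2 kHz.
7.2 kHz > fs/2 = 4.5 kHz, folds to fs − 7.2 kHz = 1.8 kHz.
27.8 kHz mod fs = 0.8 kHz.
0.8 kHz ≤ fs/2 = 4.5 kHz, appears at 0.8 kHz.
15.8 kHz mod fs = 6.8 kHz.
6.8 kHz > fs/2 = 4.5 kHz, folds to fs − 6.8 kHz = 2.2 kHz.
Distinct values: {0.2 kHz, 0.8 kHz, 1.2 kHz, 1.8 kHz, 2.2 kHz}.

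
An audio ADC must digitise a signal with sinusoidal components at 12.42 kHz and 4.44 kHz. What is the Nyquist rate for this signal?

24.84 kHz

Highest-frequency component: 12.42 kHz.
Nyquist rate = 2 × 12.42 kHz = 24.84 kHz.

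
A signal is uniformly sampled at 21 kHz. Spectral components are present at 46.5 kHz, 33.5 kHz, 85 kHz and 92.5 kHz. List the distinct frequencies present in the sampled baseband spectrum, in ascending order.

1 kHz, 4.5 kHz, 8.5 kHz

fs/2 = 10.5 kHz.
46.5 kHz mod fs = 4.5 kHz.
4.5 kHz ≤ fs/2 = 10.5 kHz, appears at 4.5 kHz.
33.5 kHz mod fs = 12.5 kHz.
12.5 kHz > fs/2 = 10.5 kHz, folds to fs − 12.5 kHz = 8.5 kHz.
85 kHz mod fs = 1 kHz.
1 kHz ≤ fs/2 = 10.5 kHz, appears at 1 kHz.
92.5 kHz mod fs = 8.5 kHz.
8.5 kHz ≤ fs/2 = 10.5 kHz, appears at 8.5 kHz.
Distinct values: {1 kHz, 4.5 kHz, 8.5 kHz}.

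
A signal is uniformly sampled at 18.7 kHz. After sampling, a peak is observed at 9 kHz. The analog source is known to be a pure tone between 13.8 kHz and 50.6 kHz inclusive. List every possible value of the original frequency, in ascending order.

Frequencies that alias to 9 kHz are k·fs ± 9 kHz for integer k ≥ 0.
k=0: 9 kHz.
k=1: 9.7 kHz, 27.7 kHz.
k=2: 28.4 kHz, 46.4 kHz.
k=3: 47.1 kHz, 65.1 kHz.
k=4: 65.8 kHz, 83.8 kHz.
Within [13.8 kHz, 50.6 kHz]: 27.7 kHz, 28.4 kHz, 46.4 kHz, 47.1 kHz.

27.7 kHz, 28.4 kHz, 46.4 kHz, 47.1 kHz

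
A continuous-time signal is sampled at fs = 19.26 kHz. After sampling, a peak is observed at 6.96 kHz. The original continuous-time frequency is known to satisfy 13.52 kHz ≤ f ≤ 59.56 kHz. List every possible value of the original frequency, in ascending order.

26.22 kHz, 31.56 kHz, 45.48 kHz, 50.82 kHz

Frequencies that alias to 6.96 kHz are k·fs ± 6.96 kHz for integer k ≥ 0.
k=0: 6.96 kHz.
k=1: 12.3 kHz, 26.22 kHz.
k=2: 31.56 kHz, 45.48 kHz.
k=3: 50.82 kHz, 64.74 kHz.
k=4: 70.08 kHz, 84 kHz.
Within [13.52 kHz, 59.56 kHz]: 26.22 kHz, 31.56 kHz, 45.48 kHz, 50.82 kHz.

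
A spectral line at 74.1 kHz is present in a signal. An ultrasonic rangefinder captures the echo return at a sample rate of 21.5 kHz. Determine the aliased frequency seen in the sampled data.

9.6 kHz

74.1 kHz mod fs = 9.6 kHz.
9.6 kHz ≤ fs/2 = 10.75 kHz, appears at 9.6 kHz.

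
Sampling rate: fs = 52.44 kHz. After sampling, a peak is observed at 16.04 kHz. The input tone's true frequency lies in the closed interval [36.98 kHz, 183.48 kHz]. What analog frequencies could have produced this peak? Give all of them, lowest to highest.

68.48 kHz, 88.84 kHz, 120.92 kHz, 141.28 kHz, 173.36 kHz

Frequencies that alias to 16.04 kHz are k·fs ± 16.04 kHz for integer k ≥ 0.
k=0: 16.04 kHz.
k=1: 36.4 kHz, 68.48 kHz.
k=2: 88.84 kHz, 120.92 kHz.
k=3: 141.28 kHz, 173.36 kHz.
k=4: 193.72 kHz, 225.8 kHz.
Within [36.98 kHz, 183.48 kHz]: 68.48 kHz, 88.84 kHz, 120.92 kHz, 141.28 kHz, 173.36 kHz.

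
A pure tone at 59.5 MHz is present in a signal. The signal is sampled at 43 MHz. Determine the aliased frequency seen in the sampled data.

16.5 MHz

59.5 MHz mod fs = 16.5 MHz.
16.5 MHz ≤ fs/2 = 21.5 MHz, appears at 16.5 MHz.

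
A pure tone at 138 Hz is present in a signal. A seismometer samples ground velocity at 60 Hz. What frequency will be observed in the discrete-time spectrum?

18 Hz

138 Hz mod fs = 18 Hz.
18 Hz ≤ fs/2 = 30 Hz, appears at 18 Hz.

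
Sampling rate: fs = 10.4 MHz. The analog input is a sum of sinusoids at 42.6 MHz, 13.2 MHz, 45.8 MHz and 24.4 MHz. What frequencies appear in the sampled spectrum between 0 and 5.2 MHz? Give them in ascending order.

1 MHz, 2.8 MHz, 3.6 MHz, 4.2 MHz

fs/2 = 5.2 MHz.
42.6 MHz mod fs = 1 MHz.
1 MHz ≤ fs/2 = 5.2 MHz, appears at 1 MHz.
13.2 MHz mod fs = 2.8 MHz.
2.8 MHz ≤ fs/2 = 5.2 MHz, appears at 2.8 MHz.
45.8 MHz mod fs = 4.2 MHz.
4.2 MHz ≤ fs/2 = 5.2 MHz, appears at 4.2 MHz.
24.4 MHz mod fs = 3.6 MHz.
3.6 MHz ≤ fs/2 = 5.2 MHz, appears at 3.6 MHz.
Distinct values: {1 MHz, 2.8 MHz, 3.6 MHz, 4.2 MHz}.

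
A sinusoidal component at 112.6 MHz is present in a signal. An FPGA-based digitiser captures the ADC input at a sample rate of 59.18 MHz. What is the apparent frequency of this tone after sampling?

112.6 MHz mod fs = 53.42 MHz.
53.42 MHz > fs/2 = 29.59 MHz, folds to fs − 53.42 MHz = 5.76 MHz.

5.76 MHz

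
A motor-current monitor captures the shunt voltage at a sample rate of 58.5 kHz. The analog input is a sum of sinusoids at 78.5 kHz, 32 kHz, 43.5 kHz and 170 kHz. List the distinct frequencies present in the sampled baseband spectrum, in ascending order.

5.5 kHz, 15 kHz, 20 kHz, 26.5 kHz

fs/2 = 29.25 kHz.
78.5 kHz mod fs = 20 kHz.
20 kHz ≤ fs/2 = 29.25 kHz, appears at 20 kHz.
32 kHz > fs/2 = 29.25 kHz, folds to fs − 32 kHz = 26.5 kHz.
43.5 kHz > fs/2 = 29.25 kHz, folds to fs − 43.5 kHz = 15 kHz.
170 kHz mod fs = 53 kHz.
53 kHz > fs/2 = 29.25 kHz, folds to fs − 53 kHz = 5.5 kHz.
Distinct values: {5.5 kHz, 15 kHz, 20 kHz, 26.5 kHz}.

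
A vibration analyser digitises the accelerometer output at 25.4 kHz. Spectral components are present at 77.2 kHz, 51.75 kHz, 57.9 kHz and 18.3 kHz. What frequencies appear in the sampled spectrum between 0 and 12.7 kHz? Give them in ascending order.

fs/2 = 12.7 kHz.
77.2 kHz mod fs = 1 kHz.
1 kHz ≤ fs/2 = 12.7 kHz, appears at 1 kHz.
51.75 kHz mod fs = 0.95 kHz.
0.95 kHz ≤ fs/2 = 12.7 kHz, appears at 0.95 kHz.
57.9 kHz mod fs = 7.1 kHz.
7.1 kHz ≤ fs/2 = 12.7 kHz, appears at 7.1 kHz.
18.3 kHz > fs/2 = 12.7 kHz, folds to fs − 18.3 kHz = 7.1 kHz.
Distinct values: {0.95 kHz, 1 kHz, 7.1 kHz}.

0.95 kHz, 1 kHz, 7.1 kHz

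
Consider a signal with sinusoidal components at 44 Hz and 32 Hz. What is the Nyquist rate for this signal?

88 Hz

Highest-frequency component: 44 Hz.
Nyquist rate = 2 × 44 Hz = 88 Hz.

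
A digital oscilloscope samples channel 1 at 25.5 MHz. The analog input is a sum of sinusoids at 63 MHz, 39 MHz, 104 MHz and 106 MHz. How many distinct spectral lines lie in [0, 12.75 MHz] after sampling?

fs/2 = 12.75 MHz.
63 MHz mod fs = 12 MHz.
12 MHz ≤ fs/2 = 12.75 MHz, appears at 12 MHz.
39 MHz mod fs = 13.5 MHz.
13.5 MHz > fs/2 = 12.75 MHz, folds to fs − 13.5 MHz = 12 MHz.
104 MHz mod fs = 2 MHz.
2 MHz ≤ fs/2 = 12.75 MHz, appears at 2 MHz.
106 MHz mod fs = 4 MHz.
4 MHz ≤ fs/2 = 12.75 MHz, appears at 4 MHz.
Distinct values: {2 MHz, 4 MHz, 12 MHz} → 3.

3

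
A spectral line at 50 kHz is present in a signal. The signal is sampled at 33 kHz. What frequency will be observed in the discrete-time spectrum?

50 kHz mod fs = 17 kHz.
17 kHz > fs/2 = 16.5 kHz, folds to fs − 17 kHz = 16 kHz.

16 kHz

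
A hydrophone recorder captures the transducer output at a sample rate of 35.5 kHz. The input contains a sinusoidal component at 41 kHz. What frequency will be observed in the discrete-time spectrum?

41 kHz mod fs = 5.5 kHz.
5.5 kHz ≤ fs/2 = 17.75 kHz, appears at 5.5 kHz.

5.5 kHz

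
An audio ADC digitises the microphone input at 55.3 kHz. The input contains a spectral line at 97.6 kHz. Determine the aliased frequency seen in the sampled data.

97.6 kHz mod fs = 42.3 kHz.
42.3 kHz > fs/2 = 27.65 kHz, folds to fs − 42.3 kHz = 13 kHz.

13 kHz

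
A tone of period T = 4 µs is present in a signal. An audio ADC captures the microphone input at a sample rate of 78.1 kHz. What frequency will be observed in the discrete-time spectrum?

T = 4 µs → f = 1/T = 250 kHz.
250 kHz mod fs = 15.7 kHz.
15.7 kHz ≤ fs/2 = 39.05 kHz, appears at 15.7 kHz.

15.7 kHz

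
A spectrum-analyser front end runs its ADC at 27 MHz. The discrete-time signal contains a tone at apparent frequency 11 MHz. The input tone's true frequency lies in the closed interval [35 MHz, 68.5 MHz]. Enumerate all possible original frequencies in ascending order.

Frequencies that alias to 11 MHz are k·fs ± 11 MHz for integer k ≥ 0.
k=0: 11 MHz.
k=1: 16 MHz, 38 MHz.
k=2: 43 MHz, 65 MHz.
k=3: 70 MHz, 92 MHz.
Within [35 MHz, 68.5 MHz]: 38 MHz, 43 MHz, 65 MHz.

38 MHz, 43 MHz, 65 MHz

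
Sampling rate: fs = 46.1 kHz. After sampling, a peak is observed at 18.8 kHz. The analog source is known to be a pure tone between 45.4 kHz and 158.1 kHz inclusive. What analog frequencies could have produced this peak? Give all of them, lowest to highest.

Frequencies that alias to 18.8 kHz are k·fs ± 18.8 kHz for integer k ≥ 0.
k=0: 18.8 kHz.
k=1: 27.3 kHz, 64.9 kHz.
k=2: 73.4 kHz, 111 kHz.
k=3: 119.5 kHz, 157.1 kHz.
k=4: 165.6 kHz, 203.2 kHz.
Within [45.4 kHz, 158.1 kHz]: 64.9 kHz, 73.4 kHz, 111 kHz, 119.5 kHz, 157.1 kHz.

64.9 kHz, 73.4 kHz, 111 kHz, 119.5 kHz, 157.1 kHz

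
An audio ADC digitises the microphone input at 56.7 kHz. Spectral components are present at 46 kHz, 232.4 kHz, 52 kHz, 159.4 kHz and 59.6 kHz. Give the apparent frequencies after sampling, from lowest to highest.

fs/2 = 28.35 kHz.
46 kHz > fs/2 = 28.35 kHz, folds to fs − 46 kHz = 10.7 kHz.
232.4 kHz mod fs = 5.6 kHz.
5.6 kHz ≤ fs/2 = 28.35 kHz, appears at 5.6 kHz.
52 kHz > fs/2 = 28.35 kHz, folds to fs − 52 kHz = 4.7 kHz.
159.4 kHz mod fs = 46 kHz.
46 kHz > fs/2 = 28.35 kHz, folds to fs − 46 kHz = 10.7 kHz.
59.6 kHz mod fs = 2.9 kHz.
2.9 kHz ≤ fs/2 = 28.35 kHz, appears at 2.9 kHz.
Distinct values: {2.9 kHz, 4.7 kHz, 5.6 kHz, 10.7 kHz}.

2.9 kHz, 4.7 kHz, 5.6 kHz, 10.7 kHz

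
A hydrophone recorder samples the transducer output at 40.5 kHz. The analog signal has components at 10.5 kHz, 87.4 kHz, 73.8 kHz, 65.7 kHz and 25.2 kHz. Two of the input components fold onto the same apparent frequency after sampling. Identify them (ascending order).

fs/2 = 20.25 kHz.
10.5 kHz ≤ fs/2 = 20.25 kHz, passes unchanged.
87.4 kHz mod fs = 6.4 kHz.
6.4 kHz ≤ fs/2 = 20.25 kHz, appears at 6.4 kHz.
73.8 kHz mod fs = 33.3 kHz.
33.3 kHz > fs/2 = 20.25 kHz, folds to fs − 33.3 kHz = 7.2 kHz.
65.7 kHz mod fs = 25.2 kHz.
25.2 kHz > fs/2 = 20.25 kHz, folds to fs − 25.2 kHz = 15.3 kHz.
25.2 kHz > fs/2 = 20.25 kHz, folds to fs − 25.2 kHz = 15.3 kHz.
25.2 kHz and 65.7 kHz both map to 15.3 kHz.

25.2 kHz, 65.7 kHz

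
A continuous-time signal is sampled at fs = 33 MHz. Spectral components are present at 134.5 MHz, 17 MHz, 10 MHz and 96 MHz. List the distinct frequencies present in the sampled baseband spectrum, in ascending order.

fs/2 = 16.5 MHz.
134.5 MHz mod fs = 2.5 MHz.
2.5 MHz ≤ fs/2 = 16.5 MHz, appears at 2.5 MHz.
17 MHz > fs/2 = 16.5 MHz, folds to fs − 17 MHz = 16 MHz.
10 MHz ≤ fs/2 = 16.5 MHz, passes unchanged.
96 MHz mod fs = 30 MHz.
30 MHz > fs/2 = 16.5 MHz, folds to fs − 30 MHz = 3 MHz.
Distinct values: {2.5 MHz, 3 MHz, 10 MHz, 16 MHz}.

2.5 MHz, 3 MHz, 10 MHz, 16 MHz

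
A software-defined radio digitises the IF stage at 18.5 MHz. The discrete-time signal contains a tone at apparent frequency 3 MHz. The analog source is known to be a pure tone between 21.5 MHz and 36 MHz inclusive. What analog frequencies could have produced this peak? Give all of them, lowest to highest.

Frequencies that alias to 3 MHz are k·fs ± 3 MHz for integer k ≥ 0.
k=0: 3 MHz.
k=1: 15.5 MHz, 21.5 MHz.
k=2: 34 MHz, 40 MHz.
k=3: 52.5 MHz, 58.5 MHz.
Within [21.5 MHz, 36 MHz]: 21.5 MHz, 34 MHz.

21.5 MHz, 34 MHz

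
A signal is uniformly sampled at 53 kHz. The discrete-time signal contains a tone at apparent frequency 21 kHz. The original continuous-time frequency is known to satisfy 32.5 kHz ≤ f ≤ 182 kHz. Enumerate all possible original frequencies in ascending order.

74 kHz, 85 kHz, 127 kHz, 138 kHz, 180 kHz

Frequencies that alias to 21 kHz are k·fs ± 21 kHz for integer k ≥ 0.
k=0: 21 kHz.
k=1: 32 kHz, 74 kHz.
k=2: 85 kHz, 127 kHz.
k=3: 138 kHz, 180 kHz.
k=4: 191 kHz, 233 kHz.
Within [32.5 kHz, 182 kHz]: 74 kHz, 85 kHz, 127 kHz, 138 kHz, 180 kHz.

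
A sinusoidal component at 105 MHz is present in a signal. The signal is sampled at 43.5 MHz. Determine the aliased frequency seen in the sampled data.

105 MHz mod fs = 18 MHz.
18 MHz ≤ fs/2 = 21.75 MHz, appears at 18 MHz.

18 MHz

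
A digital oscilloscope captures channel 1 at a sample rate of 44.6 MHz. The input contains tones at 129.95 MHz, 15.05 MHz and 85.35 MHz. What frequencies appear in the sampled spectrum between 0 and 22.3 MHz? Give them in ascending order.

3.85 MHz, 15.05 MHz

fs/2 = 22.3 MHz.
129.95 MHz mod fs = 40.75 MHz.
40.75 MHz > fs/2 = 22.3 MHz, folds to fs − 40.75 MHz = 3.85 MHz.
15.05 MHz ≤ fs/2 = 22.3 MHz, passes unchanged.
85.35 MHz mod fs = 40.75 MHz.
40.75 MHz > fs/2 = 22.3 MHz, folds to fs − 40.75 MHz = 3.85 MHz.
Distinct values: {3.85 MHz, 15.05 MHz}.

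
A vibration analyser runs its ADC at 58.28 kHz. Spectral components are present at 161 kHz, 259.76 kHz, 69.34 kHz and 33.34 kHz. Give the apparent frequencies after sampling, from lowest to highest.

fs/2 = 29.14 kHz.
161 kHz mod fs = 44.44 kHz.
44.44 kHz > fs/2 = 29.14 kHz, folds to fs − 44.44 kHz = 13.84 kHz.
259.76 kHz mod fs = 26.64 kHz.
26.64 kHz ≤ fs/2 = 29.14 kHz, appears at 26.64 kHz.
69.34 kHz mod fs = 11.06 kHz.
11.06 kHz ≤ fs/2 = 29.14 kHz, appears at 11.06 kHz.
33.34 kHz > fs/2 = 29.14 kHz, folds to fs − 33.34 kHz = 24.94 kHz.
Distinct values: {11.06 kHz, 13.84 kHz, 24.94 kHz, 26.64 kHz}.

11.06 kHz, 13.84 kHz, 24.94 kHz, 26.64 kHz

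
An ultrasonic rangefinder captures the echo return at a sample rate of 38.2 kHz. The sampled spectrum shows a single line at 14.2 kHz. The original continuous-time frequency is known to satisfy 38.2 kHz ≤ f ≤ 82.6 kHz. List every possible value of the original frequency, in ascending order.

52.4 kHz, 62.2 kHz

Frequencies that alias to 14.2 kHz are k·fs ± 14.2 kHz for integer k ≥ 0.
k=0: 14.2 kHz.
k=1: 24 kHz, 52.4 kHz.
k=2: 62.2 kHz, 90.6 kHz.
k=3: 100.4 kHz, 128.8 kHz.
Within [38.2 kHz, 82.6 kHz]: 52.4 kHz, 62.2 kHz.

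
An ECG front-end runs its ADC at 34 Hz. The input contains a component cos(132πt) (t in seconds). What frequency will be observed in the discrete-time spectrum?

ω = 132π rad/s → f = ω/(2π) = 66 Hz.
66 Hz mod fs = 32 Hz.
32 Hz > fs/2 = 17 Hz, folds to fs − 32 Hz = 2 Hz.

2 Hz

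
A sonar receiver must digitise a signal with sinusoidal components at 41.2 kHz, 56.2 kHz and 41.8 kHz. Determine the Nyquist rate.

112.4 kHz

Highest-frequency component: 56.2 kHz.
Nyquist rate = 2 × 56.2 kHz = 112.4 kHz.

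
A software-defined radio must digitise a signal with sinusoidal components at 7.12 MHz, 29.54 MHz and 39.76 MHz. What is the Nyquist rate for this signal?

Highest-frequency component: 39.76 MHz.
Nyquist rate = 2 × 39.76 MHz = 79.52 MHz.

79.52 MHz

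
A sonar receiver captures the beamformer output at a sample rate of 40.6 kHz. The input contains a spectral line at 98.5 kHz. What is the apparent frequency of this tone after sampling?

17.3 kHz

98.5 kHz mod fs = 17.3 kHz.
17.3 kHz ≤ fs/2 = 20.3 kHz, appears at 17.3 kHz.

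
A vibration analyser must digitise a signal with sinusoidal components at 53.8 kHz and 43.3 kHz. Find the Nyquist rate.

Highest-frequency component: 53.8 kHz.
Nyquist rate = 2 × 53.8 kHz = 107.6 kHz.

107.6 kHz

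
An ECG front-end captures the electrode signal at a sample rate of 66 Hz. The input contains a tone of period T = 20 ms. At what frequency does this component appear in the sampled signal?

T = 20 ms → f = 1/T = 50 Hz.
50 Hz > fs/2 = 33 Hz, folds to fs − 50 Hz = 16 Hz.

16 Hz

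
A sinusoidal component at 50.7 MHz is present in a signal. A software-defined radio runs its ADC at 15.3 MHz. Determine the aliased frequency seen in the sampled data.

4.8 MHz

50.7 MHz mod fs = 4.8 MHz.
4.8 MHz ≤ fs/2 = 7.65 MHz, appears at 4.8 MHz.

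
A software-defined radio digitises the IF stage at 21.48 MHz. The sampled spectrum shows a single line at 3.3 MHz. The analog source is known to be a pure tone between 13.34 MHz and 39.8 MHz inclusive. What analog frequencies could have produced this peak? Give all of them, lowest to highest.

18.18 MHz, 24.78 MHz, 39.66 MHz

Frequencies that alias to 3.3 MHz are k·fs ± 3.3 MHz for integer k ≥ 0.
k=0: 3.3 MHz.
k=1: 18.18 MHz, 24.78 MHz.
k=2: 39.66 MHz, 46.26 MHz.
k=3: 61.14 MHz, 67.74 MHz.
Within [13.34 MHz, 39.8 MHz]: 18.18 MHz, 24.78 MHz, 39.66 MHz.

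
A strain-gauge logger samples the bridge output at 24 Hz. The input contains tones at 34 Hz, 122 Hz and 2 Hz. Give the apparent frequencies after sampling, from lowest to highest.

2 Hz, 10 Hz

fs/2 = 12 Hz.
34 Hz mod fs = 10 Hz.
10 Hz ≤ fs/2 = 12 Hz, appears at 10 Hz.
122 Hz mod fs = 2 Hz.
2 Hz ≤ fs/2 = 12 Hz, appears at 2 Hz.
2 Hz ≤ fs/2 = 12 Hz, passes unchanged.
Distinct values: {2 Hz, 10 Hz}.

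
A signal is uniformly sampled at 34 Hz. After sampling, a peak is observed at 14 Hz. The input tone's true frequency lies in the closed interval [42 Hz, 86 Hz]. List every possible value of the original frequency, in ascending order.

Frequencies that alias to 14 Hz are k·fs ± 14 Hz for integer k ≥ 0.
k=0: 14 Hz.
k=1: 20 Hz, 48 Hz.
k=2: 54 Hz, 82 Hz.
k=3: 88 Hz, 116 Hz.
Within [42 Hz, 86 Hz]: 48 Hz, 54 Hz, 82 Hz.

48 Hz, 54 Hz, 82 Hz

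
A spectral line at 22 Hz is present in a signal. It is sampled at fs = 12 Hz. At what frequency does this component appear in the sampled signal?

2 Hz

22 Hz mod fs = 10 Hz.
10 Hz > fs/2 = 6 Hz, folds to fs − 10 Hz = 2 Hz.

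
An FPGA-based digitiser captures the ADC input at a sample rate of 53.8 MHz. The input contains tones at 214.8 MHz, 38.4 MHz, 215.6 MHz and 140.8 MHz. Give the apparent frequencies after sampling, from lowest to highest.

fs/2 = 26.9 MHz.
214.8 MHz mod fs = 53.4 MHz.
53.4 MHz > fs/2 = 26.9 MHz, folds to fs − 53.4 MHz = 0.4 MHz.
38.4 MHz > fs/2 = 26.9 MHz, folds to fs − 38.4 MHz = 15.4 MHz.
215.6 MHz mod fs = 0.4 MHz.
0.4 MHz ≤ fs/2 = 26.9 MHz, appears at 0.4 MHz.
140.8 MHz mod fs = 33.2 MHz.
33.2 MHz > fs/2 = 26.9 MHz, folds to fs − 33.2 MHz = 20.6 MHz.
Distinct values: {0.4 MHz, 15.4 MHz, 20.6 MHz}.

0.4 MHz, 15.4 MHz, 20.6 MHz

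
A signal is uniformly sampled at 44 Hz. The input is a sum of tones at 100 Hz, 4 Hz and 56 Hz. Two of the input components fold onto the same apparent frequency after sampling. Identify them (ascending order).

56 Hz, 100 Hz

fs/2 = 22 Hz.
100 Hz mod fs = 12 Hz.
12 Hz ≤ fs/2 = 22 Hz, appears at 12 Hz.
4 Hz ≤ fs/2 = 22 Hz, passes unchanged.
56 Hz mod fs = 12 Hz.
12 Hz ≤ fs/2 = 22 Hz, appears at 12 Hz.
56 Hz and 100 Hz both map to 12 Hz.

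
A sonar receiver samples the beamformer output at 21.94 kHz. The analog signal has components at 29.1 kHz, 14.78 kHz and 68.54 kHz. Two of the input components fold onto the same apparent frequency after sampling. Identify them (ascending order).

fs/2 = 10.97 kHz.
29.1 kHz mod fs = 7.16 kHz.
7.16 kHz ≤ fs/2 = 10.97 kHz, appears at 7.16 kHz.
14.78 kHz > fs/2 = 10.97 kHz, folds to fs − 14.78 kHz = 7.16 kHz.
68.54 kHz mod fs = 2.72 kHz.
2.72 kHz ≤ fs/2 = 10.97 kHz, appears at 2.72 kHz.
14.78 kHz and 29.1 kHz both map to 7.16 kHz.

14.78 kHz, 29.1 kHz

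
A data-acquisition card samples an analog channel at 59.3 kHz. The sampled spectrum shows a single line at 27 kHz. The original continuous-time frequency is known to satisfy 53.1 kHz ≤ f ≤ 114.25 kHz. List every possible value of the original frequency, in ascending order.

86.3 kHz, 91.6 kHz

Frequencies that alias to 27 kHz are k·fs ± 27 kHz for integer k ≥ 0.
k=0: 27 kHz.
k=1: 32.3 kHz, 86.3 kHz.
k=2: 91.6 kHz, 145.6 kHz.
k=3: 150.9 kHz, 204.9 kHz.
Within [53.1 kHz, 114.25 kHz]: 86.3 kHz, 91.6 kHz.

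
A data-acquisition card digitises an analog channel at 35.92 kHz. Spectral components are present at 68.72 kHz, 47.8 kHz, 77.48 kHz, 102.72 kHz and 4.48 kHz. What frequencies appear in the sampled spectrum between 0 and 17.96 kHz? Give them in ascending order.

3.12 kHz, 4.48 kHz, 5.04 kHz, 5.64 kHz, 11.88 kHz

fs/2 = 17.96 kHz.
68.72 kHz mod fs = 32.8 kHz.
32.8 kHz > fs/2 = 17.96 kHz, folds to fs − 32.8 kHz = 3.12 kHz.
47.8 kHz mod fs = 11.88 kHz.
11.88 kHz ≤ fs/2 = 17.96 kHz, appears at 11.88 kHz.
77.48 kHz mod fs = 5.64 kHz.
5.64 kHz ≤ fs/2 = 17.96 kHz, appears at 5.64 kHz.
102.72 kHz mod fs = 30.88 kHz.
30.88 kHz > fs/2 = 17.96 kHz, folds to fs − 30.88 kHz = 5.04 kHz.
4.48 kHz ≤ fs/2 = 17.96 kHz, passes unchanged.
Distinct values: {3.12 kHz, 4.48 kHz, 5.04 kHz, 5.64 kHz, 11.88 kHz}.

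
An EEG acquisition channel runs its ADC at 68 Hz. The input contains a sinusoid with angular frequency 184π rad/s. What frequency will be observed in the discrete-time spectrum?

ω = 184π rad/s → f = ω/(2π) = 92 Hz.
92 Hz mod fs = 24 Hz.
24 Hz ≤ fs/2 = 34 Hz, appears at 24 Hz.

24 Hz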